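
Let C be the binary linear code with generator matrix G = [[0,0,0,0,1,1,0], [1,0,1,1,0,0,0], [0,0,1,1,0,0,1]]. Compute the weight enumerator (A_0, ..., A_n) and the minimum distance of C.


Weight distribution: A_0 = 1, A_2 = 2, A_3 = 2, A_4 = 1, A_5 = 2. Minimum distance d = 2.

Enumerate all 2^3 = 8 messages m ∈ F_2^3.
For each, compute codeword c = mG in F_2^7, then tally its weight.
  m = 000 → c = 0000000, weight = 0.
  m = 100 → c = 0000110, weight = 2.
  m = 010 → c = 1011000, weight = 3.
  m = 110 → c = 1011110, weight = 5.
  m = 001 → c = 0011001, weight = 3.
  m = 101 → c = 0011111, weight = 5.
  m = 011 → c = 1000001, weight = 2.
  m = 111 → c = 1000111, weight = 4.
Tally weights:
  weight 0: 1 codewords.
  weight 2: 2 codewords.
  weight 3: 2 codewords.
  weight 4: 1 codewords.
  weight 5: 2 codewords.
Minimum distance d = smallest w > 0 with A_w > 0 = 2.
Sanity: Σ A_w = 8 = 2^3 = 8 ✓.


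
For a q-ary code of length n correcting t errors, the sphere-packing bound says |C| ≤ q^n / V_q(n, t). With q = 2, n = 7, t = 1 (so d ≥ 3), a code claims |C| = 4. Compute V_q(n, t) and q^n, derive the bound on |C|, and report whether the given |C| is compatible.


V_q(n, t) = 8, q^n = 128, Hamming bound = 16, |C| = 4 ≤ bound (satisfied).

Step 1: Compute V_q(n, t) = Σ_{j=0}^1 C(n, j) (q−1)^j.
  j = 0: C(7,0)·(1)^0 = 1·1 = 1.
  j = 1: C(7,1)·(1)^1 = 7·1 = 7.
  V_q(n, t) = 1 + 7 = 8.
Step 2: q^n = 2^7 = 128.
Step 3: Hamming bound ⌊q^n / V_q(n,t)⌋ = ⌊128/8⌋ = 16.
Step 4: Compare |C| = 4 to 16: satisfied.
The claimed |C| lies below the Hamming bound.


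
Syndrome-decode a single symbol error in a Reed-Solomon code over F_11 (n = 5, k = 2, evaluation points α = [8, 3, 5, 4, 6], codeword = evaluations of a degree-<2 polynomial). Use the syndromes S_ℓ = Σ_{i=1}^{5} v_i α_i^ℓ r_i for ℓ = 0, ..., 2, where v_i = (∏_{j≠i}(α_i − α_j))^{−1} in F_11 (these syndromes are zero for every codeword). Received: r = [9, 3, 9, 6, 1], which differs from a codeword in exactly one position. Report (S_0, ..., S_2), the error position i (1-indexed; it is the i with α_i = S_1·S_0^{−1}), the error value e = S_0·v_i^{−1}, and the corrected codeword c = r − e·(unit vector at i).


S = (9, 6, 4), error at position 1, error magnitude e = 2, c = [7, 3, 9, 6, 1].

Step 1: column multipliers v_i = (∏_{j≠i}(α_i − α_j))^{−1} mod 11.
  i = 1 (α = 8): (8−3)(8−5)(8−4)(8−6) = 5·3·4·2 = 120 ≡ 10, so v_1 = 10^{−1} = 10 (mod 11).
  i = 2 (α = 3): (3−8)(3−5)(3−4)(3−6) = (−5)·(−2)·(−1)·(−3) = 30 ≡ 8, so v_2 = 8^{−1} = 7 (mod 11).
  i = 3 (α = 5): (5−8)(5−3)(5−4)(5−6) = (−3)·2·1·(−1) = 6 ≡ 6, so v_3 = 6^{−1} = 2 (mod 11).
  i = 4 (α = 4): (4−8)(4−3)(4−5)(4−6) = (−4)·1·(−1)·(−2) = −8 ≡ 3, so v_4 = 3^{−1} = 4 (mod 11).
  i = 5 (α = 6): (6−8)(6−3)(6−5)(6−4) = (−2)·3·1·2 = −12 ≡ 10, so v_5 = 10^{−1} = 10 (mod 11).
  v = [10, 7, 2, 4, 10].
Step 2: syndromes of r = [9, 3, 9, 6, 1] (all sums mod 11).
  S_0 = Σ v_i r_i = 10·9 + 7·3 + 2·9 + 4·6 + 10·1 = 163 ≡ 9.
  S_1 = Σ v_i α_i r_i = 10·8·9 + 7·3·3 + 2·5·9 + 4·4·6 + 10·6·1 = 1029 ≡ 6.
  α_i^2 mod 11 = [9, 9, 3, 5, 3].
  S_2 = Σ v_i α_i^2 r_i = 10·9·9 + 7·9·3 + 2·3·9 + 4·5·6 + 10·3·1 = 1203 ≡ 4.
  S = (9, 6, 4) ≠ 0, so r is not a codeword (an error is present).
Step 3: locate the error. For a single error e at position i, S_ℓ = v_i·e·α_i^ℓ, so α_err = S_1/S_0.
  S_0^{−1} = 9^{−1} = 5 (mod 11), so α_err = 6·5 = 30 ≡ 8 = α_1. Error position i = 1.
  Consistency check: S_2/S_1 = 4·2 = 8 ≡ 8 = α_err ✓ (single-error assumption holds).
Step 4: error magnitude e = S_0/v_1 = S_0·∏_{j≠1}(α_1 − α_j) = 9·10 = 90 ≡ 2 (mod 11).
Step 5: correct position 1: c_1 = r_1 − e = 9 − 2 ≡ 7 (mod 11). Hence c = [7, 3, 9, 6, 1].
  Check: interpolating c through the α_i gives m(x) = 5 + 3·x (degree < 2) with m(α_i) = c_i for every i, so c is indeed a codeword.


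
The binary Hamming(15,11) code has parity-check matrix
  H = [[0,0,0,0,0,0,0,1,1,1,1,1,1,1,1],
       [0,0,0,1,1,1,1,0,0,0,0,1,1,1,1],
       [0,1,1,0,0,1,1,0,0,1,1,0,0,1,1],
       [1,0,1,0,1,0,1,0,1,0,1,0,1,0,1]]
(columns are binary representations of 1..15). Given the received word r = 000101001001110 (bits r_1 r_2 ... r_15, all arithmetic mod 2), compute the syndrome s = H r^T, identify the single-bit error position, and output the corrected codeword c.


s = (0, 1, 0, 0)^T, error position = 4, corrected codeword c = 000001001001110

Compute s = H r^T mod 2 one row at a time:
  s_1 = 0 + 1 + 0 + 0 + 1 + 1 + 1 + 0 = 4 ≡ 0 (mod 2).
  s_2 = 1 + 0 + 1 + 0 + 1 + 1 + 1 + 0 = 5 ≡ 1 (mod 2).
  s_3 = 0 + 0 + 1 + 0 + 0 + 0 + 1 + 0 = 2 ≡ 0 (mod 2).
  s_4 = 0 + 0 + 0 + 0 + 1 + 0 + 1 + 0 = 2 ≡ 0 (mod 2).
s = (0, 1, 0, 0)^T — this equals column 4 of H (binary 0100), so error is at position 4.
Correct: flip bit 4 of r = 000101001001110 to get c = 000001001001110.


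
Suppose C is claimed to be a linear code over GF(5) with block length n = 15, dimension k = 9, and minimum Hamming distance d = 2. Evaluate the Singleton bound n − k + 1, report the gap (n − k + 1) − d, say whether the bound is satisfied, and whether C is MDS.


Singleton RHS = n − k + 1 = 7, slack = 5, bound satisfied, not MDS.

Singleton bound: d ≤ n − k + 1.
Here n = 15, k = 9, so n − k + 1 = 7.
Given d = 2, check d ≤ 7: YES.
Slack = (n − k + 1) − d = 5.
The code is NOT MDS (slack = 5 > 0).
Description: the claimed parameters are [15, 9, 2]_5; such a code would be non-MDS.


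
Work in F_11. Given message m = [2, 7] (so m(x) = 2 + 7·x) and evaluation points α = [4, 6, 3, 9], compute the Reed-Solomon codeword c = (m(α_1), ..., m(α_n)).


c = [8, 0, 1, 10]

Message polynomial: m(x) = 2 + 7·x (mod 11).
For each evaluation point α_i, compute m(α_i) mod 11:
  α_1 = 4: Horner steps 7 → 8, so m(4) = 8.
  α_2 = 6: Horner steps 7 → 0, so m(6) = 0.
  α_3 = 3: Horner steps 7 → 1, so m(3) = 1.
  α_4 = 9: Horner steps 7 → 10, so m(9) = 10.
Codeword c = [8, 0, 1, 10] ∈ F_11^4.


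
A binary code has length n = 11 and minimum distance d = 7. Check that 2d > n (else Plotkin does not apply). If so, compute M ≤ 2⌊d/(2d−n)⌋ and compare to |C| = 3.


Plotkin bound M ≤ 4; given |C| = 3 ≤ bound (satisfied).

Check applicability: 2d = 14, n = 11.
2d − n = 3 > 0, so Plotkin applies.
Compute d/(2d−n) = 7/3 ≈ 2.3333.
⌊d/(2d−n)⌋ = 2.
Plotkin bound: M ≤ 2·2 = 4.
Given |C| = 3, check: satisfied.
This |C| is below the Plotkin bound.


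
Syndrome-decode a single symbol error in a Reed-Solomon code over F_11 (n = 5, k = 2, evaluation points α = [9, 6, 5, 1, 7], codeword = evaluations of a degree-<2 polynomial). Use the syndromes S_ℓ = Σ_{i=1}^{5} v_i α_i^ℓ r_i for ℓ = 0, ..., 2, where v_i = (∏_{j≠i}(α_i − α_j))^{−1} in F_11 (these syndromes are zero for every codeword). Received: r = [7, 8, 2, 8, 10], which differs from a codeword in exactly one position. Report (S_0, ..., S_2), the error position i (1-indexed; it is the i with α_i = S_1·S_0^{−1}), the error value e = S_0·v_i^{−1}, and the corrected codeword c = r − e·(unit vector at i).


S = (6, 3, 7), error at position 2, error magnitude e = 2, c = [7, 6, 2, 8, 10].

Step 1: column multipliers v_i = (∏_{j≠i}(α_i − α_j))^{−1} mod 11.
  i = 1 (α = 9): (9−6)(9−5)(9−1)(9−7) = 3·4·8·2 = 192 ≡ 5, so v_1 = 5^{−1} = 9 (mod 11).
  i = 2 (α = 6): (6−9)(6−5)(6−1)(6−7) = (−3)·1·5·(−1) = 15 ≡ 4, so v_2 = 4^{−1} = 3 (mod 11).
  i = 3 (α = 5): (5−9)(5−6)(5−1)(5−7) = (−4)·(−1)·4·(−2) = −32 ≡ 1, so v_3 = 1^{−1} = 1 (mod 11).
  i = 4 (α = 1): (1−9)(1−6)(1−5)(1−7) = (−8)·(−5)·(−4)·(−6) = 960 ≡ 3, so v_4 = 3^{−1} = 4 (mod 11).
  i = 5 (α = 7): (7−9)(7−6)(7−5)(7−1) = (−2)·1·2·6 = −24 ≡ 9, so v_5 = 9^{−1} = 5 (mod 11).
  v = [9, 3, 1, 4, 5].
Step 2: syndromes of r = [7, 8, 2, 8, 10] (all sums mod 11).
  S_0 = Σ v_i r_i = 9·7 + 3·8 + 1·2 + 4·8 + 5·10 = 171 ≡ 6.
  S_1 = Σ v_i α_i r_i = 9·9·7 + 3·6·8 + 1·5·2 + 4·1·8 + 5·7·10 = 1103 ≡ 3.
  α_i^2 mod 11 = [4, 3, 3, 1, 5].
  S_2 = Σ v_i α_i^2 r_i = 9·4·7 + 3·3·8 + 1·3·2 + 4·1·8 + 5·5·10 = 612 ≡ 7.
  S = (6, 3, 7) ≠ 0, so r is not a codeword (an error is present).
Step 3: locate the error. For a single error e at position i, S_ℓ = v_i·e·α_i^ℓ, so α_err = S_1/S_0.
  S_0^{−1} = 6^{−1} = 2 (mod 11), so α_err = 3·2 = 6 ≡ 6 = α_2. Error position i = 2.
  Consistency check: S_2/S_1 = 7·4 = 28 ≡ 6 = α_err ✓ (single-error assumption holds).
Step 4: error magnitude e = S_0/v_2 = S_0·∏_{j≠2}(α_2 − α_j) = 6·4 = 24 ≡ 2 (mod 11).
Step 5: correct position 2: c_2 = r_2 − e = 8 − 2 ≡ 6 (mod 11). Hence c = [7, 6, 2, 8, 10].
  Check: interpolating c through the α_i gives m(x) = 4 + 4·x (degree < 2) with m(α_i) = c_i for every i, so c is indeed a codeword.


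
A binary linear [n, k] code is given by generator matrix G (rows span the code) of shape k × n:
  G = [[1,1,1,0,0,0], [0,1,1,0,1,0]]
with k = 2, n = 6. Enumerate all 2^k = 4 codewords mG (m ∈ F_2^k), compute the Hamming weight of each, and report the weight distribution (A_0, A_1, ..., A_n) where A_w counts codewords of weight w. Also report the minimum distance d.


Weight distribution: A_0 = 1, A_2 = 1, A_3 = 2. Minimum distance d = 2.

Enumerate all 2^2 = 4 messages m ∈ F_2^2.
For each, compute codeword c = mG in F_2^6, then tally its weight.
  m = 00 → c = 000000, weight = 0.
  m = 10 → c = 111000, weight = 3.
  m = 01 → c = 011010, weight = 3.
  m = 11 → c = 100010, weight = 2.
Tally weights:
  weight 0: 1 codewords.
  weight 2: 1 codewords.
  weight 3: 2 codewords.
Minimum distance d = smallest w > 0 with A_w > 0 = 2.
Sanity: Σ A_w = 4 = 2^2 = 4 ✓.


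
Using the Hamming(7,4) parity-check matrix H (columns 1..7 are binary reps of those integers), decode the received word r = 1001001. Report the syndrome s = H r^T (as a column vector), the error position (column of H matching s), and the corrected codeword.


s = (0, 1, 0)^T, error position = 2, corrected codeword c = 1101001

Compute s = H r^T mod 2 one row at a time:
  s_1 = 1 + 0 + 0 + 1 = 2 ≡ 0 (mod 2).
  s_2 = 0 + 0 + 0 + 1 = 1 ≡ 1 (mod 2).
  s_3 = 1 + 0 + 0 + 1 = 2 ≡ 0 (mod 2).
s = (0, 1, 0)^T — this equals column 2 of H (binary 010), so error is at position 2.
Correct: flip bit 2 of r = 1001001 to get c = 1101001.


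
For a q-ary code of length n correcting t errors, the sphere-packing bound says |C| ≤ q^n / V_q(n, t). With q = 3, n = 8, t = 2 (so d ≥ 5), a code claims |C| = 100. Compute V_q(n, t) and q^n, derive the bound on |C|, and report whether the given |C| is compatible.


V_q(n, t) = 129, q^n = 6561, Hamming bound = 50, |C| = 100 > bound (violated).

Step 1: Compute V_q(n, t) = Σ_{j=0}^2 C(n, j) (q−1)^j.
  j = 0: C(8,0)·(2)^0 = 1·1 = 1.
  j = 1: C(8,1)·(2)^1 = 8·2 = 16.
  j = 2: C(8,2)·(2)^2 = 28·4 = 112.
  V_q(n, t) = 1 + 16 + 112 = 129.
Step 2: q^n = 3^8 = 6561.
Step 3: Hamming bound ⌊q^n / V_q(n,t)⌋ = ⌊6561/129⌋ = 50.
Step 4: Compare |C| = 100 to 50: violated.
The claimed |C| lies above the Hamming bound, so no 3-ary code of length 8 with d ≥ 5 can have 100 codewords.


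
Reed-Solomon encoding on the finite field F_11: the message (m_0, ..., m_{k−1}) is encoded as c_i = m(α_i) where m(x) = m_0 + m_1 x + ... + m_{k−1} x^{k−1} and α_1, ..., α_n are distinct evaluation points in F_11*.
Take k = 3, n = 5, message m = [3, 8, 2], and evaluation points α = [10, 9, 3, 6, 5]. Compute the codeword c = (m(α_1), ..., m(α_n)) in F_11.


c = [8, 6, 1, 2, 5]

Message polynomial: m(x) = 3 + 8·x + 2·x^2 (mod 11).
For each evaluation point α_i, compute m(α_i) mod 11:
  α_1 = 10: Horner steps 2 → 6 → 8, so m(10) = 8.
  α_2 = 9: Horner steps 2 → 4 → 6, so m(9) = 6.
  α_3 = 3: Horner steps 2 → 3 → 1, so m(3) = 1.
  α_4 = 6: Horner steps 2 → 9 → 2, so m(6) = 2.
  α_5 = 5: Horner steps 2 → 7 → 5, so m(5) = 5.
Codeword c = [8, 6, 1, 2, 5] ∈ F_11^5.


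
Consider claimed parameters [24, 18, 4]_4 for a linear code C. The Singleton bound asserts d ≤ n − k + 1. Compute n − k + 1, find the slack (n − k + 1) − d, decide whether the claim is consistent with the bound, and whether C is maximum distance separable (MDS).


Singleton RHS = n − k + 1 = 7, slack = 3, bound satisfied, not MDS.

Singleton bound: d ≤ n − k + 1.
Here n = 24, k = 18, so n − k + 1 = 7.
Given d = 4, check d ≤ 7: YES.
Slack = (n − k + 1) − d = 3.
The code is NOT MDS (slack = 3 > 0).
Description: the claimed parameters are [24, 18, 4]_4; such a code would be non-MDS.


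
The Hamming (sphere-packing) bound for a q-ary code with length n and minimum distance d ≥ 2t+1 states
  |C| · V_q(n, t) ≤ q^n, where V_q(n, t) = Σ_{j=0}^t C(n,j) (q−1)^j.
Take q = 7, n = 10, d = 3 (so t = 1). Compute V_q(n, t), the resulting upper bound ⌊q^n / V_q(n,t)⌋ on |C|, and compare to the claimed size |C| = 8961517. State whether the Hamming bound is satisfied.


V_q(n, t) = 61, q^n = 282475249, Hamming bound = 4630741, |C| = 8961517 > bound (violated).

Step 1: Compute V_q(n, t) = Σ_{j=0}^1 C(n, j) (q−1)^j.
  j = 0: C(10,0)·(6)^0 = 1·1 = 1.
  j = 1: C(10,1)·(6)^1 = 10·6 = 60.
  V_q(n, t) = 1 + 60 = 61.
Step 2: q^n = 7^10 = 282475249.
Step 3: Hamming bound ⌊q^n / V_q(n,t)⌋ = ⌊282475249/61⌋ = 4630741.
Step 4: Compare |C| = 8961517 to 4630741: violated.
The claimed |C| lies above the Hamming bound, so no 7-ary code of length 10 with d ≥ 3 can have 8961517 codewords.


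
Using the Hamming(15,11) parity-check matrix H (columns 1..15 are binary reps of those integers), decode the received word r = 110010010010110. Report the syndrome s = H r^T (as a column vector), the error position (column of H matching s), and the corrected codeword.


s = (0, 1, 1, 0)^T, error position = 6, corrected codeword c = 110011010010110

Compute s = H r^T mod 2 one row at a time:
  s_1 = 1 + 0 + 0 + 1 + 0 + 1 + 1 + 0 = 4 ≡ 0 (mod 2).
  s_2 = 0 + 1 + 0 + 0 + 0 + 1 + 1 + 0 = 3 ≡ 1 (mod 2).
  s_3 = 1 + 0 + 0 + 0 + 0 + 1 + 1 + 0 = 3 ≡ 1 (mod 2).
  s_4 = 1 + 0 + 1 + 0 + 0 + 1 + 1 + 0 = 4 ≡ 0 (mod 2).
s = (0, 1, 1, 0)^T — this equals column 6 of H (binary 0110), so error is at position 6.
Correct: flip bit 6 of r = 110010010010110 to get c = 110011010010110.


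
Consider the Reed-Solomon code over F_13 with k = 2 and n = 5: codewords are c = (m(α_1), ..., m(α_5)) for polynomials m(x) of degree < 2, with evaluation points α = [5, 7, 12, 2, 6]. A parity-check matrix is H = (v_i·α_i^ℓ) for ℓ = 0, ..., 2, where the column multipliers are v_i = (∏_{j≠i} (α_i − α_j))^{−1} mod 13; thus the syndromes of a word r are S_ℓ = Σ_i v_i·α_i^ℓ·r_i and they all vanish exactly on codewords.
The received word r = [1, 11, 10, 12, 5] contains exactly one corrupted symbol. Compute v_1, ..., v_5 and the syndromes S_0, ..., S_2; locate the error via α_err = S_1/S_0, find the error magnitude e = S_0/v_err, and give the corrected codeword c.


S = (7, 3, 5), error at position 5, error magnitude e = 12, c = [1, 11, 10, 12, 6].

Step 1: column multipliers v_i = (∏_{j≠i}(α_i − α_j))^{−1} mod 13.
  i = 1 (α = 5): (5−7)(5−12)(5−2)(5−6) = (−2)·(−7)·3·(−1) = −42 ≡ 10, so v_1 = 10^{−1} = 4 (mod 13).
  i = 2 (α = 7): (7−5)(7−12)(7−2)(7−6) = 2·(−5)·5·1 = −50 ≡ 2, so v_2 = 2^{−1} = 7 (mod 13).
  i = 3 (α = 12): (12−5)(12−7)(12−2)(12−6) = 7·5·10·6 = 2100 ≡ 7, so v_3 = 7^{−1} = 2 (mod 13).
  i = 4 (α = 2): (2−5)(2−7)(2−12)(2−6) = (−3)·(−5)·(−10)·(−4) = 600 ≡ 2, so v_4 = 2^{−1} = 7 (mod 13).
  i = 5 (α = 6): (6−5)(6−7)(6−12)(6−2) = 1·(−1)·(−6)·4 = 24 ≡ 11, so v_5 = 11^{−1} = 6 (mod 13).
  v = [4, 7, 2, 7, 6].
Step 2: syndromes of r = [1, 11, 10, 12, 5] (all sums mod 13).
  S_0 = Σ v_i r_i = 4·1 + 7·11 + 2·10 + 7·12 + 6·5 = 215 ≡ 7.
  S_1 = Σ v_i α_i r_i = 4·5·1 + 7·7·11 + 2·12·10 + 7·2·12 + 6·6·5 = 1147 ≡ 3.
  α_i^2 mod 13 = [12, 10, 1, 4, 10].
  S_2 = Σ v_i α_i^2 r_i = 4·12·1 + 7·10·11 + 2·1·10 + 7·4·12 + 6·10·5 = 1474 ≡ 5.
  S = (7, 3, 5) ≠ 0, so r is not a codeword (an error is present).
Step 3: locate the error. For a single error e at position i, S_ℓ = v_i·e·α_i^ℓ, so α_err = S_1/S_0.
  S_0^{−1} = 7^{−1} = 2 (mod 13), so α_err = 3·2 = 6 ≡ 6 = α_5. Error position i = 5.
  Consistency check: S_2/S_1 = 5·9 = 45 ≡ 6 = α_err ✓ (single-error assumption holds).
Step 4: error magnitude e = S_0/v_5 = S_0·∏_{j≠5}(α_5 − α_j) = 7·11 = 77 ≡ 12 (mod 13).
Step 5: correct position 5: c_5 = r_5 − e = 5 − 12 ≡ 6 (mod 13). Hence c = [1, 11, 10, 12, 6].
  Check: interpolating c through the α_i gives m(x) = 2 + 5·x (degree < 2) with m(α_i) = c_i for every i, so c is indeed a codeword.


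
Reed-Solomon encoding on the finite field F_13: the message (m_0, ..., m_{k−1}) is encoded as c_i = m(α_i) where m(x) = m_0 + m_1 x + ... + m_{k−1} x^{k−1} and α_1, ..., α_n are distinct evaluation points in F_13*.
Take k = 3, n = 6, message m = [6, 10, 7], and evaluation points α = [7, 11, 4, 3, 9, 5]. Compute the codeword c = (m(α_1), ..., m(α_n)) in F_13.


c = [3, 1, 2, 8, 0, 10]

Message polynomial: m(x) = 6 + 10·x + 7·x^2 (mod 13).
For each evaluation point α_i, compute m(α_i) mod 13:
  α_1 = 7: Horner steps 7 → 7 → 3, so m(7) = 3.
  α_2 = 11: Horner steps 7 → 9 → 1, so m(11) = 1.
  α_3 = 4: Horner steps 7 → 12 → 2, so m(4) = 2.
  α_4 = 3: Horner steps 7 → 5 → 8, so m(3) = 8.
  α_5 = 9: Horner steps 7 → 8 → 0, so m(9) = 0.
  α_6 = 5: Horner steps 7 → 6 → 10, so m(5) = 10.
Codeword c = [3, 1, 2, 8, 0, 10] ∈ F_13^6.


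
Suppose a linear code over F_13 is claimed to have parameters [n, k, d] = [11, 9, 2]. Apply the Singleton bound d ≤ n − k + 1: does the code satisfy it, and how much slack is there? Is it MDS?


Singleton RHS = n − k + 1 = 3, slack = 1, bound satisfied, not MDS.

Singleton bound: d ≤ n − k + 1.
Here n = 11, k = 9, so n − k + 1 = 3.
Given d = 2, check d ≤ 3: YES.
Slack = (n − k + 1) − d = 1.
The code is NOT MDS (slack = 1 > 0).
Description: the claimed parameters are [11, 9, 2]_13; such a code would be non-MDS.


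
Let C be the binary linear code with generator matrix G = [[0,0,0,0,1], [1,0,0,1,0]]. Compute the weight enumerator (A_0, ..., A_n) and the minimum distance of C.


Weight distribution: A_0 = 1, A_1 = 1, A_2 = 1, A_3 = 1. Minimum distance d = 1.

Enumerate all 2^2 = 4 messages m ∈ F_2^2.
For each, compute codeword c = mG in F_2^5, then tally its weight.
  m = 00 → c = 00000, weight = 0.
  m = 10 → c = 00001, weight = 1.
  m = 01 → c = 10010, weight = 2.
  m = 11 → c = 10011, weight = 3.
Tally weights:
  weight 0: 1 codewords.
  weight 1: 1 codewords.
  weight 2: 1 codewords.
  weight 3: 1 codewords.
Minimum distance d = smallest w > 0 with A_w > 0 = 1.
Sanity: Σ A_w = 4 = 2^2 = 4 ✓.


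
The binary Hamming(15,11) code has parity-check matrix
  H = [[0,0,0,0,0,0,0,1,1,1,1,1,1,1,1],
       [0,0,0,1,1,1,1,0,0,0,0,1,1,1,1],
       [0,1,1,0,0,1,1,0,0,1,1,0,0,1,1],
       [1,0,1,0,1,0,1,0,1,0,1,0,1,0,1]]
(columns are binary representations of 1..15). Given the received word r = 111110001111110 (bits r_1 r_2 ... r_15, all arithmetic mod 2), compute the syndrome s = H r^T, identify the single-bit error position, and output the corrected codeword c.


s = (0, 1, 1, 0)^T, error position = 6, corrected codeword c = 111111001111110

Compute s = H r^T mod 2 one row at a time:
  s_1 = 0 + 1 + 1 + 1 + 1 + 1 + 1 + 0 = 6 ≡ 0 (mod 2).
  s_2 = 1 + 1 + 0 + 0 + 1 + 1 + 1 + 0 = 5 ≡ 1 (mod 2).
  s_3 = 1 + 1 + 0 + 0 + 1 + 1 + 1 + 0 = 5 ≡ 1 (mod 2).
  s_4 = 1 + 1 + 1 + 0 + 1 + 1 + 1 + 0 = 6 ≡ 0 (mod 2).
s = (0, 1, 1, 0)^T — this equals column 6 of H (binary 0110), so error is at position 6.
Correct: flip bit 6 of r = 111110001111110 to get c = 111111001111110.


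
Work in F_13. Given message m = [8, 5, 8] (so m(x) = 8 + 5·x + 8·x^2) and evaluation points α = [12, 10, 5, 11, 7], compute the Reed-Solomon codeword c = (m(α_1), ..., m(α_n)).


c = [11, 0, 12, 4, 6]

Message polynomial: m(x) = 8 + 5·x + 8·x^2 (mod 13).
For each evaluation point α_i, compute m(α_i) mod 13:
  α_1 = 12: Horner steps 8 → 10 → 11, so m(12) = 11.
  α_2 = 10: Horner steps 8 → 7 → 0, so m(10) = 0.
  α_3 = 5: Horner steps 8 → 6 → 12, so m(5) = 12.
  α_4 = 11: Horner steps 8 → 2 → 4, so m(11) = 4.
  α_5 = 7: Horner steps 8 → 9 → 6, so m(7) = 6.
Codeword c = [11, 0, 12, 4, 6] ∈ F_13^5.


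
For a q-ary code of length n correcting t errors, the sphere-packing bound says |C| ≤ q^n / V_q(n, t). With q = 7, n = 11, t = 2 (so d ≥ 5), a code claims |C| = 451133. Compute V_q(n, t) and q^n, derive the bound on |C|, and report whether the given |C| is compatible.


V_q(n, t) = 2047, q^n = 1977326743, Hamming bound = 965963, |C| = 451133 ≤ bound (satisfied).

Step 1: Compute V_q(n, t) = Σ_{j=0}^2 C(n, j) (q−1)^j.
  j = 0: C(11,0)·(6)^0 = 1·1 = 1.
  j = 1: C(11,1)·(6)^1 = 11·6 = 66.
  j = 2: C(11,2)·(6)^2 = 55·36 = 1980.
  V_q(n, t) = 1 + 66 + 1980 = 2047.
Step 2: q^n = 7^11 = 1977326743.
Step 3: Hamming bound ⌊q^n / V_q(n,t)⌋ = ⌊1977326743/2047⌋ = 965963.
Step 4: Compare |C| = 451133 to 965963: satisfied.
The claimed |C| lies below the Hamming bound.


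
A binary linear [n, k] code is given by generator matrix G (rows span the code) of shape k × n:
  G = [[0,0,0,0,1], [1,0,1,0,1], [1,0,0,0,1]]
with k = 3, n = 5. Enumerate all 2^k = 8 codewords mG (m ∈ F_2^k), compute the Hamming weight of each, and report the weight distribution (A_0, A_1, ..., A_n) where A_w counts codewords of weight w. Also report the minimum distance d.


Weight distribution: A_0 = 1, A_1 = 3, A_2 = 3, A_3 = 1. Minimum distance d = 1.

Enumerate all 2^3 = 8 messages m ∈ F_2^3.
For each, compute codeword c = mG in F_2^5, then tally its weight.
  m = 000 → c = 00000, weight = 0.
  m = 100 → c = 00001, weight = 1.
  m = 010 → c = 10101, weight = 3.
  m = 110 → c = 10100, weight = 2.
  m = 001 → c = 10001, weight = 2.
  m = 101 → c = 10000, weight = 1.
  m = 011 → c = 00100, weight = 1.
  m = 111 → c = 00101, weight = 2.
Tally weights:
  weight 0: 1 codewords.
  weight 1: 3 codewords.
  weight 2: 3 codewords.
  weight 3: 1 codewords.
Minimum distance d = smallest w > 0 with A_w > 0 = 1.
Sanity: Σ A_w = 8 = 2^3 = 8 ✓.


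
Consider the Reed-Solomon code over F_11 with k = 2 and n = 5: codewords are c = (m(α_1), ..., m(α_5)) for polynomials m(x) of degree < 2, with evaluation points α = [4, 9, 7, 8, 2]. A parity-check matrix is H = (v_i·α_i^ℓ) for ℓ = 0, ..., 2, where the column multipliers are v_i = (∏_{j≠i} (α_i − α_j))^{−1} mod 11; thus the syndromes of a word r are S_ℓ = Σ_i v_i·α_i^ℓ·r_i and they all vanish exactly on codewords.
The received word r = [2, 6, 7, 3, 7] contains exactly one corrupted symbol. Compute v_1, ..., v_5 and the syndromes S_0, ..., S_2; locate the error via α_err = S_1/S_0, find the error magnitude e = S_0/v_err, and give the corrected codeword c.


S = (5, 2, 3), error at position 3, error magnitude e = 7, c = [2, 6, 0, 3, 7].

Step 1: column multipliers v_i = (∏_{j≠i}(α_i − α_j))^{−1} mod 11.
  i = 1 (α = 4): (4−9)(4−7)(4−8)(4−2) = (−5)·(−3)·(−4)·2 = −120 ≡ 1, so v_1 = 1^{−1} = 1 (mod 11).
  i = 2 (α = 9): (9−4)(9−7)(9−8)(9−2) = 5·2·1·7 = 70 ≡ 4, so v_2 = 4^{−1} = 3 (mod 11).
  i = 3 (α = 7): (7−4)(7−9)(7−8)(7−2) = 3·(−2)·(−1)·5 = 30 ≡ 8, so v_3 = 8^{−1} = 7 (mod 11).
  i = 4 (α = 8): (8−4)(8−9)(8−7)(8−2) = 4·(−1)·1·6 = −24 ≡ 9, so v_4 = 9^{−1} = 5 (mod 11).
  i = 5 (α = 2): (2−4)(2−9)(2−7)(2−8) = (−2)·(−7)·(−5)·(−6) = 420 ≡ 2, so v_5 = 2^{−1} = 6 (mod 11).
  v = [1, 3, 7, 5, 6].
Step 2: syndromes of r = [2, 6, 7, 3, 7] (all sums mod 11).
  S_0 = Σ v_i r_i = 1·2 + 3·6 + 7·7 + 5·3 + 6·7 = 126 ≡ 5.
  S_1 = Σ v_i α_i r_i = 1·4·2 + 3·9·6 + 7·7·7 + 5·8·3 + 6·2·7 = 717 ≡ 2.
  α_i^2 mod 11 = [5, 4, 5, 9, 4].
  S_2 = Σ v_i α_i^2 r_i = 1·5·2 + 3·4·6 + 7·5·7 + 5·9·3 + 6·4·7 = 630 ≡ 3.
  S = (5, 2, 3) ≠ 0, so r is not a codeword (an error is present).
Step 3: locate the error. For a single error e at position i, S_ℓ = v_i·e·α_i^ℓ, so α_err = S_1/S_0.
  S_0^{−1} = 5^{−1} = 9 (mod 11), so α_err = 2·9 = 18 ≡ 7 = α_3. Error position i = 3.
  Consistency check: S_2/S_1 = 3·6 = 18 ≡ 7 = α_err ✓ (single-error assumption holds).
Step 4: error magnitude e = S_0/v_3 = S_0·∏_{j≠3}(α_3 − α_j) = 5·8 = 40 ≡ 7 (mod 11).
Step 5: correct position 3: c_3 = r_3 − e = 7 − 7 ≡ 0 (mod 11). Hence c = [2, 6, 0, 3, 7].
  Check: interpolating c through the α_i gives m(x) = 1 + 3·x (degree < 2) with m(α_i) = c_i for every i, so c is indeed a codeword.


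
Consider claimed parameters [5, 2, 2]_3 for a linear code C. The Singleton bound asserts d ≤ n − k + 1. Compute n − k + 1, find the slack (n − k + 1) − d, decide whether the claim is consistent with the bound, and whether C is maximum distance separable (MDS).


Singleton RHS = n − k + 1 = 4, slack = 2, bound satisfied, not MDS.

Singleton bound: d ≤ n − k + 1.
Here n = 5, k = 2, so n − k + 1 = 4.
Given d = 2, check d ≤ 4: YES.
Slack = (n − k + 1) − d = 2.
The code is NOT MDS (slack = 2 > 0).
Description: the claimed parameters are [5, 2, 2]_3; such a code would be non-MDS.


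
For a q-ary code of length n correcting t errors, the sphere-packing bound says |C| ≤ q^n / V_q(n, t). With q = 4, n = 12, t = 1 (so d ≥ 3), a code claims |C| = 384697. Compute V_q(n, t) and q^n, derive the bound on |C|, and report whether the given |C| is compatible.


V_q(n, t) = 37, q^n = 16777216, Hamming bound = 453438, |C| = 384697 ≤ bound (satisfied).

Step 1: Compute V_q(n, t) = Σ_{j=0}^1 C(n, j) (q−1)^j.
  j = 0: C(12,0)·(3)^0 = 1·1 = 1.
  j = 1: C(12,1)·(3)^1 = 12·3 = 36.
  V_q(n, t) = 1 + 36 = 37.
Step 2: q^n = 4^12 = 16777216.
Step 3: Hamming bound ⌊q^n / V_q(n,t)⌋ = ⌊16777216/37⌋ = 453438.
Step 4: Compare |C| = 384697 to 453438: satisfied.
The claimed |C| lies below the Hamming bound.


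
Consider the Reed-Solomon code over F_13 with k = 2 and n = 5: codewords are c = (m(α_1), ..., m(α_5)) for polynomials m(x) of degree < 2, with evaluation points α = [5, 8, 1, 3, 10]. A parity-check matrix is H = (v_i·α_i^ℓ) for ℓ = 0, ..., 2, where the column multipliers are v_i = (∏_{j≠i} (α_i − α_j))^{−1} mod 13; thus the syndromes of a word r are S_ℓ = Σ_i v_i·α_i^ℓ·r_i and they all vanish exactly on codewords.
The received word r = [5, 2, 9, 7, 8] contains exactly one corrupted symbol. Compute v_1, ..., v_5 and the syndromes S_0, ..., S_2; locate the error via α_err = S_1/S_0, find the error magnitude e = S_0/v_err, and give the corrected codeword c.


S = (10, 9, 12), error at position 5, error magnitude e = 8, c = [5, 2, 9, 7, 0].

Step 1: column multipliers v_i = (∏_{j≠i}(α_i − α_j))^{−1} mod 13.
  i = 1 (α = 5): (5−8)(5−1)(5−3)(5−10) = (−3)·4·2·(−5) = 120 ≡ 3, so v_1 = 3^{−1} = 9 (mod 13).
  i = 2 (α = 8): (8−5)(8−1)(8−3)(8−10) = 3·7·5·(−2) = −210 ≡ 11, so v_2 = 11^{−1} = 6 (mod 13).
  i = 3 (α = 1): (1−5)(1−8)(1−3)(1−10) = (−4)·(−7)·(−2)·(−9) = 504 ≡ 10, so v_3 = 10^{−1} = 4 (mod 13).
  i = 4 (α = 3): (3−5)(3−8)(3−1)(3−10) = (−2)·(−5)·2·(−7) = −140 ≡ 3, so v_4 = 3^{−1} = 9 (mod 13).
  i = 5 (α = 10): (10−5)(10−8)(10−1)(10−3) = 5·2·9·7 = 630 ≡ 6, so v_5 = 6^{−1} = 11 (mod 13).
  v = [9, 6, 4, 9, 11].
Step 2: syndromes of r = [5, 2, 9, 7, 8] (all sums mod 13).
  S_0 = Σ v_i r_i = 9·5 + 6·2 + 4·9 + 9·7 + 11·8 = 244 ≡ 10.
  S_1 = Σ v_i α_i r_i = 9·5·5 + 6·8·2 + 4·1·9 + 9·3·7 + 11·10·8 = 1426 ≡ 9.
  α_i^2 mod 13 = [12, 12, 1, 9, 9].
  S_2 = Σ v_i α_i^2 r_i = 9·12·5 + 6·12·2 + 4·1·9 + 9·9·7 + 11·9·8 = 2079 ≡ 12.
  S = (10, 9, 12) ≠ 0, so r is not a codeword (an error is present).
Step 3: locate the error. For a single error e at position i, S_ℓ = v_i·e·α_i^ℓ, so α_err = S_1/S_0.
  S_0^{−1} = 10^{−1} = 4 (mod 13), so α_err = 9·4 = 36 ≡ 10 = α_5. Error position i = 5.
  Consistency check: S_2/S_1 = 12·3 = 36 ≡ 10 = α_err ✓ (single-error assumption holds).
Step 4: error magnitude e = S_0/v_5 = S_0·∏_{j≠5}(α_5 − α_j) = 10·6 = 60 ≡ 8 (mod 13).
Step 5: correct position 5: c_5 = r_5 − e = 8 − 8 ≡ 0 (mod 13). Hence c = [5, 2, 9, 7, 0].
  Check: interpolating c through the α_i gives m(x) = 10 + 12·x (degree < 2) with m(α_i) = c_i for every i, so c is indeed a codeword.


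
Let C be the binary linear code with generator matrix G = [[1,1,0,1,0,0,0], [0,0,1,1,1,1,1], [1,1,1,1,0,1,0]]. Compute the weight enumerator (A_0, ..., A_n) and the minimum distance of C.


Weight distribution: A_0 = 1, A_2 = 1, A_3 = 2, A_4 = 1, A_5 = 2, A_6 = 1. Minimum distance d = 2.

Enumerate all 2^3 = 8 messages m ∈ F_2^3.
For each, compute codeword c = mG in F_2^7, then tally its weight.
  m = 000 → c = 0000000, weight = 0.
  m = 100 → c = 1101000, weight = 3.
  m = 010 → c = 0011111, weight = 5.
  m = 110 → c = 1110111, weight = 6.
  m = 001 → c = 1111010, weight = 5.
  m = 101 → c = 0010010, weight = 2.
  m = 011 → c = 1100101, weight = 4.
  m = 111 → c = 0001101, weight = 3.
Tally weights:
  weight 0: 1 codewords.
  weight 2: 1 codewords.
  weight 3: 2 codewords.
  weight 4: 1 codewords.
  weight 5: 2 codewords.
  weight 6: 1 codewords.
Minimum distance d = smallest w > 0 with A_w > 0 = 2.
Sanity: Σ A_w = 8 = 2^3 = 8 ✓.


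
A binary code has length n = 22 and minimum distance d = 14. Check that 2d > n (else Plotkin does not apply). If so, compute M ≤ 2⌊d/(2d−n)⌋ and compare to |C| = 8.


Plotkin bound M ≤ 4; given |C| = 8 > bound (violated).

Check applicability: 2d = 28, n = 22.
2d − n = 6 > 0, so Plotkin applies.
Compute d/(2d−n) = 14/6 ≈ 2.3333.
⌊d/(2d−n)⌋ = 2.
Plotkin bound: M ≤ 2·2 = 4.
Given |C| = 8, check: VIOLATED.
This |C| is above the Plotkin bound, so no binary code with n = 22, d = 14 and 8 codewords exists.


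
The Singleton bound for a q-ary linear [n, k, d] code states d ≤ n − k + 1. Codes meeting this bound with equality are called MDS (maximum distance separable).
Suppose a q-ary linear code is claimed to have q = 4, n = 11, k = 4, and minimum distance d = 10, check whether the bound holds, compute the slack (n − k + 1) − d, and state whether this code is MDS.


Singleton RHS = n − k + 1 = 8, slack = -2, bound violated (no such code; not MDS).

Singleton bound: d ≤ n − k + 1.
Here n = 11, k = 4, so n − k + 1 = 8.
Given d = 10, check d ≤ 8: NO.
Slack = (n − k + 1) − d = -2.
The slack is negative: d = 10 exceeds n − k + 1 = 8 by 2, so the Singleton bound is violated and no linear [11, 4, 10]_4 code can exist. In particular it is not MDS (MDS requires d = n − k + 1 exactly).
Description: the claimed parameters are [11, 4, 10]_4; such a code would be impossible (violates the Singleton bound).


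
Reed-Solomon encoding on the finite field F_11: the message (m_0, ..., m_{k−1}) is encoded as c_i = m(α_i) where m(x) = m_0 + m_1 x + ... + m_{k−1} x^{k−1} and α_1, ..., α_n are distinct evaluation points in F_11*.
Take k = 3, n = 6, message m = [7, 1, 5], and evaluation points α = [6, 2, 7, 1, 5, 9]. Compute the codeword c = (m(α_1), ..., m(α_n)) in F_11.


c = [6, 7, 6, 2, 5, 3]

Message polynomial: m(x) = 7 + 1·x + 5·x^2 (mod 11).
For each evaluation point α_i, compute m(α_i) mod 11:
  α_1 = 6: Horner steps 5 → 9 → 6, so m(6) = 6.
  α_2 = 2: Horner steps 5 → 0 → 7, so m(2) = 7.
  α_3 = 7: Horner steps 5 → 3 → 6, so m(7) = 6.
  α_4 = 1: Horner steps 5 → 6 → 2, so m(1) = 2.
  α_5 = 5: Horner steps 5 → 4 → 5, so m(5) = 5.
  α_6 = 9: Horner steps 5 → 2 → 3, so m(9) = 3.
Codeword c = [6, 7, 6, 2, 5, 3] ∈ F_11^6.


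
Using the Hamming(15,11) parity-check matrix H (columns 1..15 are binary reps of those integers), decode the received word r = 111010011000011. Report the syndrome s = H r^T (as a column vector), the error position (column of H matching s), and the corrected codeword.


s = (0, 1, 0, 1)^T, error position = 5, corrected codeword c = 111000011000011

Compute s = H r^T mod 2 one row at a time:
  s_1 = 1 + 1 + 0 + 0 + 0 + 0 + 1 + 1 = 4 ≡ 0 (mod 2).
  s_2 = 0 + 1 + 0 + 0 + 0 + 0 + 1 + 1 = 3 ≡ 1 (mod 2).
  s_3 = 1 + 1 + 0 + 0 + 0 + 0 + 1 + 1 = 4 ≡ 0 (mod 2).
  s_4 = 1 + 1 + 1 + 0 + 1 + 0 + 0 + 1 = 5 ≡ 1 (mod 2).
s = (0, 1, 0, 1)^T — this equals column 5 of H (binary 0101), so error is at position 5.
Correct: flip bit 5 of r = 111010011000011 to get c = 111000011000011.


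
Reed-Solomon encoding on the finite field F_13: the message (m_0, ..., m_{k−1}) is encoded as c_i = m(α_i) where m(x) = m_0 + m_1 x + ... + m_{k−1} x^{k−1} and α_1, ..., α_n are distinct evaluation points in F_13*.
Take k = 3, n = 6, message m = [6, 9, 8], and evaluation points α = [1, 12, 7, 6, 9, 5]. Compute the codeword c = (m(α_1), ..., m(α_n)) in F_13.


c = [10, 5, 6, 10, 7, 4]

Message polynomial: m(x) = 6 + 9·x + 8·x^2 (mod 13).
For each evaluation point α_i, compute m(α_i) mod 13:
  α_1 = 1: Horner steps 8 → 4 → 10, so m(1) = 10.
  α_2 = 12: Horner steps 8 → 1 → 5, so m(12) = 5.
  α_3 = 7: Horner steps 8 → 0 → 6, so m(7) = 6.
  α_4 = 6: Horner steps 8 → 5 → 10, so m(6) = 10.
  α_5 = 9: Horner steps 8 → 3 → 7, so m(9) = 7.
  α_6 = 5: Horner steps 8 → 10 → 4, so m(5) = 4.
Codeword c = [10, 5, 6, 10, 7, 4] ∈ F_13^6.


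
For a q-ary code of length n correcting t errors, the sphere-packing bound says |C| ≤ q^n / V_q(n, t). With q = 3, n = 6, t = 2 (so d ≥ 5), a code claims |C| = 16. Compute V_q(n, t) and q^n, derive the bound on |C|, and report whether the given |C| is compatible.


V_q(n, t) = 73, q^n = 729, Hamming bound = 9, |C| = 16 > bound (violated).

Step 1: Compute V_q(n, t) = Σ_{j=0}^2 C(n, j) (q−1)^j.
  j = 0: C(6,0)·(2)^0 = 1·1 = 1.
  j = 1: C(6,1)·(2)^1 = 6·2 = 12.
  j = 2: C(6,2)·(2)^2 = 15·4 = 60.
  V_q(n, t) = 1 + 12 + 60 = 73.
Step 2: q^n = 3^6 = 729.
Step 3: Hamming bound ⌊q^n / V_q(n,t)⌋ = ⌊729/73⌋ = 9.
Step 4: Compare |C| = 16 to 9: violated.
The claimed |C| lies above the Hamming bound, so no 3-ary code of length 6 with d ≥ 5 can have 16 codewords.


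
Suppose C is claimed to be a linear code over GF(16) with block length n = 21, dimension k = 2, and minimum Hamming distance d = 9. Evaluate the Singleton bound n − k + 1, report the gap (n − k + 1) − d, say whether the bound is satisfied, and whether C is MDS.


Singleton RHS = n − k + 1 = 20, slack = 11, bound satisfied, not MDS.

Singleton bound: d ≤ n − k + 1.
Here n = 21, k = 2, so n − k + 1 = 20.
Given d = 9, check d ≤ 20: YES.
Slack = (n − k + 1) − d = 11.
The code is NOT MDS (slack = 11 > 0).
Description: the claimed parameters are [21, 2, 9]_16; such a code would be non-MDS.


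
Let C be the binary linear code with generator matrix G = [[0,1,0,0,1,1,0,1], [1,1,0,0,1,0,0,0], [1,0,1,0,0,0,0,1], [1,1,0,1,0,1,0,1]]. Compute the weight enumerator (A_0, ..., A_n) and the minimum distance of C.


Weight distribution: A_0 = 1, A_2 = 2, A_3 = 4, A_4 = 5, A_5 = 4. Minimum distance d = 2.

Enumerate all 2^4 = 16 messages m ∈ F_2^4.
For each, compute codeword c = mG in F_2^8, then tally its weight.
  m = 0000 → c = 00000000, weight = 0.
  m = 1000 → c = 01001101, weight = 4.
  m = 0100 → c = 11001000, weight = 3.
  m = 1100 → c = 10000101, weight = 3.
  m = 0010 → c = 10100001, weight = 3.
  m = 1010 → c = 11101100, weight = 5.
  m = 0110 → c = 01101001, weight = 4.
  m = 1110 → c = 00100100, weight = 2.
  m = 0001 → c = 11010101, weight = 5.
  m = 1001 → c = 10011000, weight = 3.
  m = 0101 → c = 00011101, weight = 4.
  m = 1101 → c = 01010000, weight = 2.
  m = 0011 → c = 01110100, weight = 4.
  m = 1011 → c = 00111001, weight = 4.
  m = 0111 → c = 10111100, weight = 5.
  m = 1111 → c = 11110001, weight = 5.
Tally weights:
  weight 0: 1 codewords.
  weight 2: 2 codewords.
  weight 3: 4 codewords.
  weight 4: 5 codewords.
  weight 5: 4 codewords.
Minimum distance d = smallest w > 0 with A_w > 0 = 2.
Sanity: Σ A_w = 16 = 2^4 = 16 ✓.


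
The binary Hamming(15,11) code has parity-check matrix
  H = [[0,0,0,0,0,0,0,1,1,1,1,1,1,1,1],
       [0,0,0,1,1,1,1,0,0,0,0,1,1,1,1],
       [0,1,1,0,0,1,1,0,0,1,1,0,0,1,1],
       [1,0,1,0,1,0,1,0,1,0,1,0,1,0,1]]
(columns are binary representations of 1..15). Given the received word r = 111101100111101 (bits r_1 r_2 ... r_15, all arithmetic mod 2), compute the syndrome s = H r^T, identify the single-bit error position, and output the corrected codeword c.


s = (1, 0, 1, 0)^T, error position = 10, corrected codeword c = 111101100011101

Compute s = H r^T mod 2 one row at a time:
  s_1 = 0 + 0 + 1 + 1 + 1 + 1 + 0 + 1 = 5 ≡ 1 (mod 2).
  s_2 = 1 + 0 + 1 + 1 + 1 + 1 + 0 + 1 = 6 ≡ 0 (mod 2).
  s_3 = 1 + 1 + 1 + 1 + 1 + 1 + 0 + 1 = 7 ≡ 1 (mod 2).
  s_4 = 1 + 1 + 0 + 1 + 0 + 1 + 1 + 1 = 6 ≡ 0 (mod 2).
s = (1, 0, 1, 0)^T — this equals column 10 of H (binary 1010), so error is at position 10.
Correct: flip bit 10 of r = 111101100111101 to get c = 111101100011101.


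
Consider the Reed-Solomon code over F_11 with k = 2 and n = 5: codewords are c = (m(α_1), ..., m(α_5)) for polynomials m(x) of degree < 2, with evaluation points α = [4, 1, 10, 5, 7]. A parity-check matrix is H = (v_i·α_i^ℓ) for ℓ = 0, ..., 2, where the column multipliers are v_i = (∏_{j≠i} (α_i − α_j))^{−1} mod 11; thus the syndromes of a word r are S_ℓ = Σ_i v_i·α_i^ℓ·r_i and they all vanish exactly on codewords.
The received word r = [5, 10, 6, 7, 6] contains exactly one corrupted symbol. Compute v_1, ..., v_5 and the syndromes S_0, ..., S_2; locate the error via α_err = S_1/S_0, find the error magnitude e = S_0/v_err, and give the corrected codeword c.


S = (3, 10, 4), error at position 5, error magnitude e = 6, c = [5, 10, 6, 7, 0].

Step 1: column multipliers v_i = (∏_{j≠i}(α_i − α_j))^{−1} mod 11.
  i = 1 (α = 4): (4−1)(4−10)(4−5)(4−7) = 3·(−6)·(−1)·(−3) = −54 ≡ 1, so v_1 = 1^{−1} = 1 (mod 11).
  i = 2 (α = 1): (1−4)(1−10)(1−5)(1−7) = (−3)·(−9)·(−4)·(−6) = 648 ≡ 10, so v_2 = 10^{−1} = 10 (mod 11).
  i = 3 (α = 10): (10−4)(10−1)(10−5)(10−7) = 6·9·5·3 = 810 ≡ 7, so v_3 = 7^{−1} = 8 (mod 11).
  i = 4 (α = 5): (5−4)(5−1)(5−10)(5−7) = 1·4·(−5)·(−2) = 40 ≡ 7, so v_4 = 7^{−1} = 8 (mod 11).
  i = 5 (α = 7): (7−4)(7−1)(7−10)(7−5) = 3·6·(−3)·2 = −108 ≡ 2, so v_5 = 2^{−1} = 6 (mod 11).
  v = [1, 10, 8, 8, 6].
Step 2: syndromes of r = [5, 10, 6, 7, 6] (all sums mod 11).
  S_0 = Σ v_i r_i = 1·5 + 10·10 + 8·6 + 8·7 + 6·6 = 245 ≡ 3.
  S_1 = Σ v_i α_i r_i = 1·4·5 + 10·1·10 + 8·10·6 + 8·5·7 + 6·7·6 = 1132 ≡ 10.
  α_i^2 mod 11 = [5, 1, 1, 3, 5].
  S_2 = Σ v_i α_i^2 r_i = 1·5·5 + 10·1·10 + 8·1·6 + 8·3·7 + 6·5·6 = 521 ≡ 4.
  S = (3, 10, 4) ≠ 0, so r is not a codeword (an error is present).
Step 3: locate the error. For a single error e at position i, S_ℓ = v_i·e·α_i^ℓ, so α_err = S_1/S_0.
  S_0^{−1} = 3^{−1} = 4 (mod 11), so α_err = 10·4 = 40 ≡ 7 = α_5. Error position i = 5.
  Consistency check: S_2/S_1 = 4·10 = 40 ≡ 7 = α_err ✓ (single-error assumption holds).
Step 4: error magnitude e = S_0/v_5 = S_0·∏_{j≠5}(α_5 − α_j) = 3·2 = 6 ≡ 6 (mod 11).
Step 5: correct position 5: c_5 = r_5 − e = 6 − 6 ≡ 0 (mod 11). Hence c = [5, 10, 6, 7, 0].
  Check: interpolating c through the α_i gives m(x) = 8 + 2·x (degree < 2) with m(α_i) = c_i for every i, so c is indeed a codeword.


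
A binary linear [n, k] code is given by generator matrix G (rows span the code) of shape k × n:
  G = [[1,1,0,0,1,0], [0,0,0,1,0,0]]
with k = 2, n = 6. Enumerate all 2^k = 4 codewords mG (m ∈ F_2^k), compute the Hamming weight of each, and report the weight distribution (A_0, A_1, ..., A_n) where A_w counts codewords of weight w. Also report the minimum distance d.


Weight distribution: A_0 = 1, A_1 = 1, A_3 = 1, A_4 = 1. Minimum distance d = 1.

Enumerate all 2^2 = 4 messages m ∈ F_2^2.
For each, compute codeword c = mG in F_2^6, then tally its weight.
  m = 00 → c = 000000, weight = 0.
  m = 10 → c = 110010, weight = 3.
  m = 01 → c = 000100, weight = 1.
  m = 11 → c = 110110, weight = 4.
Tally weights:
  weight 0: 1 codewords.
  weight 1: 1 codewords.
  weight 3: 1 codewords.
  weight 4: 1 codewords.
Minimum distance d = smallest w > 0 with A_w > 0 = 1.
Sanity: Σ A_w = 4 = 2^2 = 4 ✓.
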